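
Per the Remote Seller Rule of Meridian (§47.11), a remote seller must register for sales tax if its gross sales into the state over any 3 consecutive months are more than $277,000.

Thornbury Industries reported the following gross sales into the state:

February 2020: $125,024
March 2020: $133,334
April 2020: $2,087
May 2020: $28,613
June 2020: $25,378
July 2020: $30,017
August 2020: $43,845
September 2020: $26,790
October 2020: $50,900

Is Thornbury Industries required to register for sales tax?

No

February 2020–April 2020: $125,024 + $133,334 + $2,087 = $260,445 (under)
March 2020–May 2020: $133,334 + $2,087 + $28,613 = $164,034 (under)
April 2020–June 2020: $2,087 + $28,613 + $25,378 = $56,078 (under)
May 2020–July 2020: $28,613 + $25,378 + $30,017 = $84,008 (under)
June 2020–August 2020: $25,378 + $30,017 + $43,845 = $99,240 (under)
July 2020–September 2020: $30,017 + $43,845 + $26,790 = $100,652 (under)
August 2020–October 2020: $43,845 + $26,790 + $50,900 = $121,535 (under)
No window exceeds $277,000.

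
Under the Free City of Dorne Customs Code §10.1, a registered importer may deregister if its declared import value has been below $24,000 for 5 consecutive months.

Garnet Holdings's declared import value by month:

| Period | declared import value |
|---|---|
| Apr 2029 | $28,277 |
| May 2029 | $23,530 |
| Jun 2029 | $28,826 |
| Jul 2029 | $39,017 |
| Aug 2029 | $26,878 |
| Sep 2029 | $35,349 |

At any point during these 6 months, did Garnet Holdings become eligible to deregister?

Months below $24,000: May 2029.
Longest run of consecutive months below the threshold: 1.
1 < 5, so Garnet Holdings never became eligible.

No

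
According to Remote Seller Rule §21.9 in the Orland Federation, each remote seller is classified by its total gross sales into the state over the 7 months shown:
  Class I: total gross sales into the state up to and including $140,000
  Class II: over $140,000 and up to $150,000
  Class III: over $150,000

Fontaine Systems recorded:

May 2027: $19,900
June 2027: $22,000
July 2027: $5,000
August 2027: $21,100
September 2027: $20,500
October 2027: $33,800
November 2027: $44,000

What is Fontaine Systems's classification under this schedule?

Total gross sales into the state: $19,900 + $22,000 + $5,000 + $21,100 + $20,500 + $33,800 + $44,000 = $166,300.
$166,300 > $150,000, so Class III applies.

Class III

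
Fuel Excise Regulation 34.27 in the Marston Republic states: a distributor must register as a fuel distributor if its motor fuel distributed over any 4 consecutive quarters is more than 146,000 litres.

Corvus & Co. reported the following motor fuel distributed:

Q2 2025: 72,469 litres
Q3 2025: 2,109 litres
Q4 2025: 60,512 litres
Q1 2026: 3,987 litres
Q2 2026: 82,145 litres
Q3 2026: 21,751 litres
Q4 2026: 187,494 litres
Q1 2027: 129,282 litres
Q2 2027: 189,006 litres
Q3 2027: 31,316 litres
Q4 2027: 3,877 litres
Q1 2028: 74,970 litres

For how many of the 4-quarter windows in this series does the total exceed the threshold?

8

Q2 2025–Q1 2026: 72,469 litres + 2,109 litres + 60,512 litres + 3,987 litres = 139,077 litres (under)
Q3 2025–Q2 2026: 2,109 litres + 60,512 litres + 3,987 litres + 82,145 litres = 148,753 litres (over)
Q4 2025–Q3 2026: 60,512 litres + 3,987 litres + 82,145 litres + 21,751 litres = 168,395 litres (over)
Q1 2026–Q4 2026: 3,987 litres + 82,145 litres + 21,751 litres + 187,494 litres = 295,377 litres (over)
Q2 2026–Q1 2027: 82,145 litres + 21,751 litres + 187,494 litres + 129,282 litres = 420,672 litres (over)
Q3 2026–Q2 2027: 21,751 litres + 187,494 litres + 129,282 litres + 189,006 litres = 527,533 litres (over)
Q4 2026–Q3 2027: 187,494 litres + 129,282 litres + 189,006 litres + 31,316 litres = 537,098 litres (over)
Q1 2027–Q4 2027: 129,282 litres + 189,006 litres + 31,316 litres + 3,877 litres = 353,481 litres (over)
Q2 2027–Q1 2028: 189,006 litres + 31,316 litres + 3,877 litres + 74,970 litres = 299,169 litres (over)
8 windows exceed the threshold.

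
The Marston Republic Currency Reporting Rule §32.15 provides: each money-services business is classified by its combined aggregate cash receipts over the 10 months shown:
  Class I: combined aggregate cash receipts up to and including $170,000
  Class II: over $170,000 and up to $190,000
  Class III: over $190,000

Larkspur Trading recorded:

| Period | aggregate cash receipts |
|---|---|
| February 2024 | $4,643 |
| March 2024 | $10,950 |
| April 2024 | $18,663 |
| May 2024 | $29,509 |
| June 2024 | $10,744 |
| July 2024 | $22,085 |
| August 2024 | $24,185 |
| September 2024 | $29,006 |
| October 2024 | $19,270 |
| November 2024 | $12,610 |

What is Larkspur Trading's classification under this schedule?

Class II

Combined aggregate cash receipts: $4,643 + $10,950 + $18,663 + $29,509 + $10,744 + $22,085 + $24,185 + $29,006 + $19,270 + $12,610 = $181,665.
$170,000 < $181,665 ≤ $190,000, so Class II applies.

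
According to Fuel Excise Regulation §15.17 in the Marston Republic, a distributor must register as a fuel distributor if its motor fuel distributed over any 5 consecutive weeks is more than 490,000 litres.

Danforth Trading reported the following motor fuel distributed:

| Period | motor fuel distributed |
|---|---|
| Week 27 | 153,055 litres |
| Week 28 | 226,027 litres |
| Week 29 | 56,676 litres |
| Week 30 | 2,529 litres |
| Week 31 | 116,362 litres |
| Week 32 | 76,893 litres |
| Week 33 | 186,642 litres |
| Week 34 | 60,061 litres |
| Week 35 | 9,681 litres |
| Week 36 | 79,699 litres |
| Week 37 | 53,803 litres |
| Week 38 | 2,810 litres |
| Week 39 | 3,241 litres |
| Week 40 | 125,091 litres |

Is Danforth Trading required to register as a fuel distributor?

Week 27–Week 31: 153,055 litres + 226,027 litres + 56,676 litres + 2,529 litres + 116,362 litres = 554,649 litres (over)
Week 28–Week 32: 226,027 litres + 56,676 litres + 2,529 litres + 116,362 litres + 76,893 litres = 478,487 litres (under)
Week 29–Week 33: 56,676 litres + 2,529 litres + 116,362 litres + 76,893 litres + 186,642 litres = 439,102 litres (under)
Week 30–Week 34: 2,529 litres + 116,362 litres + 76,893 litres + 186,642 litres + 60,061 litres = 442,487 litres (under)
Week 31–Week 35: 116,362 litres + 76,893 litres + 186,642 litres + 60,061 litres + 9,681 litres = 449,639 litres (under)
Week 32–Week 36: 76,893 litres + 186,642 litres + 60,061 litres + 9,681 litres + 79,699 litres = 412,976 litres (under)
Week 33–Week 37: 186,642 litres + 60,061 litres + 9,681 litres + 79,699 litres + 53,803 litres = 389,886 litres (under)
Week 34–Week 38: 60,061 litres + 9,681 litres + 79,699 litres + 53,803 litres + 2,810 litres = 206,054 litres (under)
Week 35–Week 39: 9,681 litres + 79,699 litres + 53,803 litres + 2,810 litres + 3,241 litres = 149,234 litres (under)
Week 36–Week 40: 79,699 litres + 53,803 litres + 2,810 litres + 3,241 litres + 125,091 litres = 264,644 litres (under)
At least one window exceeds 490,000 litres.

Yes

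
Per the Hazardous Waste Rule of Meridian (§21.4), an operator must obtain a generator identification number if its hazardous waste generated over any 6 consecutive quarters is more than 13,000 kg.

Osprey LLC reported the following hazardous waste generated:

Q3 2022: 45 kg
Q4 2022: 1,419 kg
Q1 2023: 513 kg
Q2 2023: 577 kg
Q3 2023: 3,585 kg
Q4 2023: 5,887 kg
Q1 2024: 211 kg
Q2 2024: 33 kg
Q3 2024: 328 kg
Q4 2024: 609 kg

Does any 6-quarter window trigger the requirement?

Q3 2022–Q4 2023: 45 kg + 1,419 kg + 513 kg + 577 kg + 3,585 kg + 5,887 kg = 12,026 kg (under)
Q4 2022–Q1 2024: 1,419 kg + 513 kg + 577 kg + 3,585 kg + 5,887 kg + 211 kg = 12,192 kg (under)
Q1 2023–Q2 2024: 513 kg + 577 kg + 3,585 kg + 5,887 kg + 211 kg + 33 kg = 10,806 kg (under)
Q2 2023–Q3 2024: 577 kg + 3,585 kg + 5,887 kg + 211 kg + 33 kg + 328 kg = 10,621 kg (under)
Q3 2023–Q4 2024: 3,585 kg + 5,887 kg + 211 kg + 33 kg + 328 kg + 609 kg = 10,653 kg (under)
No window exceeds 13,000 kg.

No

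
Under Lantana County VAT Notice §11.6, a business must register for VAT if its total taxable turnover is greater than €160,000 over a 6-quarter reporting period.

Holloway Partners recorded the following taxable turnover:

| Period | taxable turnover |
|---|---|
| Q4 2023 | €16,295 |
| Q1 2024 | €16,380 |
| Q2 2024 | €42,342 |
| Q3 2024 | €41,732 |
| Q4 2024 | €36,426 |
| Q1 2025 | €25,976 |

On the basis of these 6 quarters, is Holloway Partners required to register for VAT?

Total taxable turnover: €16,295 + €16,380 + €42,342 + €41,732 + €36,426 + €25,976 = €179,151.
€179,151 > €160,000, so the threshold is exceeded.

Yes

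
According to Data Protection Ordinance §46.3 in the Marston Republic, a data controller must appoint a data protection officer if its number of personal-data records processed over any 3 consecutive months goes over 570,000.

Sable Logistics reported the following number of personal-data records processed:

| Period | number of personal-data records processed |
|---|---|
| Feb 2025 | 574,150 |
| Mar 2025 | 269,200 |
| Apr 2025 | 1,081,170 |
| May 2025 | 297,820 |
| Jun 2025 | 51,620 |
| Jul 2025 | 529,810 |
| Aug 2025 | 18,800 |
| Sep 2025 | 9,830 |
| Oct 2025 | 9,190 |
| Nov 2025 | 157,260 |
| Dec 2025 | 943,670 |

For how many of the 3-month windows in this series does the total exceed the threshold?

6

Feb 2025–Apr 2025: 574,150 + 269,200 + 1,081,170 = 1,924,520 (over)
Mar 2025–May 2025: 269,200 + 1,081,170 + 297,820 = 1,648,190 (over)
Apr 2025–Jun 2025: 1,081,170 + 297,820 + 51,620 = 1,430,610 (over)
May 2025–Jul 2025: 297,820 + 51,620 + 529,810 = 879,250 (over)
Jun 2025–Aug 2025: 51,620 + 529,810 + 18,800 = 600,230 (over)
Jul 2025–Sep 2025: 529,810 + 18,800 + 9,830 = 558,440 (under)
Aug 2025–Oct 2025: 18,800 + 9,830 + 9,190 = 37,820 (under)
Sep 2025–Nov 2025: 9,830 + 9,190 + 157,260 = 176,280 (under)
Oct 2025–Dec 2025: 9,190 + 157,260 + 943,670 = 1,110,120 (over)
6 windows exceed the threshold.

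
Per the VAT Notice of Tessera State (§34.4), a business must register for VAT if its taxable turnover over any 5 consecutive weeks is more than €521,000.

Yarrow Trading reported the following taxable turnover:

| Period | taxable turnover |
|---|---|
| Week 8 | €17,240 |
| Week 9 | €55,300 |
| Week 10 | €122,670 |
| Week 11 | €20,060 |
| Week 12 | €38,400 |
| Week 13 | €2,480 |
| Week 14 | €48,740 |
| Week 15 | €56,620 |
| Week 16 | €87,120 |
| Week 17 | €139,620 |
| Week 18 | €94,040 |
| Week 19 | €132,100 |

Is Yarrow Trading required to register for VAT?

Week 8–Week 12: €17,240 + €55,300 + €122,670 + €20,060 + €38,400 = €253,670 (under)
Week 9–Week 13: €55,300 + €122,670 + €20,060 + €38,400 + €2,480 = €238,910 (under)
Week 10–Week 14: €122,670 + €20,060 + €38,400 + €2,480 + €48,740 = €232,350 (under)
Week 11–Week 15: €20,060 + €38,400 + €2,480 + €48,740 + €56,620 = €166,300 (under)
Week 12–Week 16: €38,400 + €2,480 + €48,740 + €56,620 + €87,120 = €233,360 (under)
Week 13–Week 17: €2,480 + €48,740 + €56,620 + €87,120 + €139,620 = €334,580 (under)
Week 14–Week 18: €48,740 + €56,620 + €87,120 + €139,620 + €94,040 = €426,140 (under)
Week 15–Week 19: €56,620 + €87,120 + €139,620 + €94,040 + €132,100 = €509,500 (under)
No window exceeds €521,000.

No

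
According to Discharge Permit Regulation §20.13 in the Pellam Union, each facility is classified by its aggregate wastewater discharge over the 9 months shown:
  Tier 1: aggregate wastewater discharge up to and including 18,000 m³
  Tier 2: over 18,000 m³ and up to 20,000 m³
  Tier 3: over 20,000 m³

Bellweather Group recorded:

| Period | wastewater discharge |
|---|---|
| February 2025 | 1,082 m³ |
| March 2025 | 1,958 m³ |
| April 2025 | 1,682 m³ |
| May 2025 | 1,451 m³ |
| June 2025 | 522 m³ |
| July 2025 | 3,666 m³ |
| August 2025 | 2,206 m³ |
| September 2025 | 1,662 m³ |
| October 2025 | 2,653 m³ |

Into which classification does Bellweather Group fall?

Aggregate wastewater discharge: 1,082 m³ + 1,958 m³ + 1,682 m³ + 1,451 m³ + 522 m³ + 3,666 m³ + 2,206 m³ + 1,662 m³ + 2,653 m³ = 16,882 m³.
16,882 m³ ≤ 18,000 m³, so Tier 1 applies.

Tier 1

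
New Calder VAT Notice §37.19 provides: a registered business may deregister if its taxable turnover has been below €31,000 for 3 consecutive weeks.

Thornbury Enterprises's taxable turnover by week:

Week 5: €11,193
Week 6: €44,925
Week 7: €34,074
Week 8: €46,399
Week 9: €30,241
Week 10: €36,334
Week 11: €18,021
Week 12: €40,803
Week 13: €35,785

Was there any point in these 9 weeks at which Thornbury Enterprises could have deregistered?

No

Weeks below €31,000: Week 5, Week 9, Week 11.
Longest run of consecutive weeks below the threshold: 1.
1 < 3, so Thornbury Enterprises never became eligible.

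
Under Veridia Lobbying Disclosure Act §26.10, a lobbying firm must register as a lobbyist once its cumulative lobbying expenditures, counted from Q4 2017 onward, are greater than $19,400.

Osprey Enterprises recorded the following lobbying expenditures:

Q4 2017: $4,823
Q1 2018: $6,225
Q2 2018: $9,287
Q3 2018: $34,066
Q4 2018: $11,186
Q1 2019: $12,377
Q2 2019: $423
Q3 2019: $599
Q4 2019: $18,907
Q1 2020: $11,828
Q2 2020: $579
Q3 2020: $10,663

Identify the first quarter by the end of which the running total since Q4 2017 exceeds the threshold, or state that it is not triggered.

Through Q4 2017: $4,823
Through Q1 2018: $11,048
Through Q2 2018: $20,335 ← exceeds threshold

Q2 2018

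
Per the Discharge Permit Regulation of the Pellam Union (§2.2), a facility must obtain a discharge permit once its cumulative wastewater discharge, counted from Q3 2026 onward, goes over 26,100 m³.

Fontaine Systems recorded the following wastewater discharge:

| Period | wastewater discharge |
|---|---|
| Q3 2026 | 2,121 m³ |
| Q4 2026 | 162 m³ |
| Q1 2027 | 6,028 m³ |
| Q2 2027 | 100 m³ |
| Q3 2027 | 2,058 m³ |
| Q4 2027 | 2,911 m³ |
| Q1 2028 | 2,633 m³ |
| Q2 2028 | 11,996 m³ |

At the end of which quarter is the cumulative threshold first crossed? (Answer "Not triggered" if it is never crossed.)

Through Q3 2026: 2,121 m³
Through Q4 2026: 2,283 m³
Through Q1 2027: 8,311 m³
Through Q2 2027: 8,411 m³
Through Q3 2027: 10,469 m³
Through Q4 2027: 13,380 m³
Through Q1 2028: 16,013 m³
Through Q2 2028: 28,009 m³ ← exceeds threshold

Q2 2028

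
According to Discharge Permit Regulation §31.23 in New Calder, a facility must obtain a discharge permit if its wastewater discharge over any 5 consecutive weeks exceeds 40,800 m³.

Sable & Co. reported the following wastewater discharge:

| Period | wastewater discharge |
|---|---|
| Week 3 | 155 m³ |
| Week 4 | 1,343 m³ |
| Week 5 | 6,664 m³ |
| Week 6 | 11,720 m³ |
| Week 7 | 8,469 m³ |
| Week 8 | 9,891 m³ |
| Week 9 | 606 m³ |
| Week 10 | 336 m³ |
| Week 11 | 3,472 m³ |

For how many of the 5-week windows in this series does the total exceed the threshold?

0

Week 3–Week 7: 155 m³ + 1,343 m³ + 6,664 m³ + 11,720 m³ + 8,469 m³ = 28,351 m³ (under)
Week 4–Week 8: 1,343 m³ + 6,664 m³ + 11,720 m³ + 8,469 m³ + 9,891 m³ = 38,087 m³ (under)
Week 5–Week 9: 6,664 m³ + 11,720 m³ + 8,469 m³ + 9,891 m³ + 606 m³ = 37,350 m³ (under)
Week 6–Week 10: 11,720 m³ + 8,469 m³ + 9,891 m³ + 606 m³ + 336 m³ = 31,022 m³ (under)
Week 7–Week 11: 8,469 m³ + 9,891 m³ + 606 m³ + 336 m³ + 3,472 m³ = 22,774 m³ (under)
0 windows exceed the threshold.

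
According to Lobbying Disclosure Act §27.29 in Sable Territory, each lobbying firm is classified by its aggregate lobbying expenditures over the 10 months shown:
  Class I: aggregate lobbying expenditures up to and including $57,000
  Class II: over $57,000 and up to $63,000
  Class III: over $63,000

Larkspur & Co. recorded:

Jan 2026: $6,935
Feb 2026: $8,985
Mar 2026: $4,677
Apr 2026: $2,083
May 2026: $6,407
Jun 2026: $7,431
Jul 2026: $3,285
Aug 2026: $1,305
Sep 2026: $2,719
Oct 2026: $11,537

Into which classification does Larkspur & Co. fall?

Aggregate lobbying expenditures: $6,935 + $8,985 + $4,677 + $2,083 + $6,407 + $7,431 + $3,285 + $1,305 + $2,719 + $11,537 = $55,364.
$55,364 ≤ $57,000, so Class I applies.

Class I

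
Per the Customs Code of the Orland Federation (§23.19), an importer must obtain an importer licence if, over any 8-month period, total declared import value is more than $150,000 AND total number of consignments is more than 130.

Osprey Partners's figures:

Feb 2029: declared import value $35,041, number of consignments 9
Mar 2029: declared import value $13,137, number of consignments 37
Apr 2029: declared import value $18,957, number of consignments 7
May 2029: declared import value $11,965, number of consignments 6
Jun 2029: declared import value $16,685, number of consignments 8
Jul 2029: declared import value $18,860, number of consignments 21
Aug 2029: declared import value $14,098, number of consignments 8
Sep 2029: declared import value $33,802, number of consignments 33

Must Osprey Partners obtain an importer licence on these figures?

Total declared import value: $35,041 + $13,137 + $18,957 + $11,965 + $16,685 + $18,860 + $14,098 + $33,802 = $162,545 (> $150,000).
Total number of consignments: 9 + 37 + 7 + 6 + 8 + 21 + 8 + 33 = 129 (≤ 130).
The test is 'and': the rule requires both, and at least one is not exceeded.

No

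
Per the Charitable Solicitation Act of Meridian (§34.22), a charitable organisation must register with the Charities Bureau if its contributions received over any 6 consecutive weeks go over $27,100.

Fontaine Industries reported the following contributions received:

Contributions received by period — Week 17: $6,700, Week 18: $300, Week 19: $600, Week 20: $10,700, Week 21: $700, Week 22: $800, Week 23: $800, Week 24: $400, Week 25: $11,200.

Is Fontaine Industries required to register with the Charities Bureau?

Week 17–Week 22: $6,700 + $300 + $600 + $10,700 + $700 + $800 = $19,800 (under)
Week 18–Week 23: $300 + $600 + $10,700 + $700 + $800 + $800 = $13,900 (under)
Week 19–Week 24: $600 + $10,700 + $700 + $800 + $800 + $400 = $14,000 (under)
Week 20–Week 25: $10,700 + $700 + $800 + $800 + $400 + $11,200 = $24,600 (under)
No window exceeds $27,100.

No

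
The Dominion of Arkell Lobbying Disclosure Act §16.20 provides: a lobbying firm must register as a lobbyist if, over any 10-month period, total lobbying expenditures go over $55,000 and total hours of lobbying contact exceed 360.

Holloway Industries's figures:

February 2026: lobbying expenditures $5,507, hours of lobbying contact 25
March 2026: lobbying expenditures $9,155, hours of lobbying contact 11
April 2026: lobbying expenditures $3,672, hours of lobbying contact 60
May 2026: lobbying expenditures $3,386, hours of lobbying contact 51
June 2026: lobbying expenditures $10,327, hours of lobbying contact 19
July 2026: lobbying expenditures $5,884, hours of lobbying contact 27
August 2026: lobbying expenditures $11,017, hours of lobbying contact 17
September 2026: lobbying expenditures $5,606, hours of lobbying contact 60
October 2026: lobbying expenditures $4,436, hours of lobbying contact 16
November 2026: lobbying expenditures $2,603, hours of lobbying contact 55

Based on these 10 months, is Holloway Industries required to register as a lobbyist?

Total lobbying expenditures: $5,507 + $9,155 + $3,672 + $3,386 + $10,327 + $5,884 + $11,017 + $5,606 + $4,436 + $2,603 = $61,593 (> $55,000).
Total hours of lobbying contact: 25 + 11 + 60 + 51 + 19 + 27 + 17 + 60 + 16 + 55 = 341 (≤ 360).
The test is 'and': the rule requires both, and at least one is not exceeded.

No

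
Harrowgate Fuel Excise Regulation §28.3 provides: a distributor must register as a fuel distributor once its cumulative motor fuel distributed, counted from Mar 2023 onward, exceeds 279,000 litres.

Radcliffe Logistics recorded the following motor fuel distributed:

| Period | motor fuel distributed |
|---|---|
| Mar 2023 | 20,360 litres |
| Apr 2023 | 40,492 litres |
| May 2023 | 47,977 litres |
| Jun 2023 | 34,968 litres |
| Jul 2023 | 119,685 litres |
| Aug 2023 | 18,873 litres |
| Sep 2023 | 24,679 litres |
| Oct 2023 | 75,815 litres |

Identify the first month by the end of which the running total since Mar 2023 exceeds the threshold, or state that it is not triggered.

Aug 2023

Through Mar 2023: 20,360 litres
Through Apr 2023: 60,852 litres
Through May 2023: 108,829 litres
Through Jun 2023: 143,797 litres
Through Jul 2023: 263,482 litres
Through Aug 2023: 282,355 litres ← exceeds threshold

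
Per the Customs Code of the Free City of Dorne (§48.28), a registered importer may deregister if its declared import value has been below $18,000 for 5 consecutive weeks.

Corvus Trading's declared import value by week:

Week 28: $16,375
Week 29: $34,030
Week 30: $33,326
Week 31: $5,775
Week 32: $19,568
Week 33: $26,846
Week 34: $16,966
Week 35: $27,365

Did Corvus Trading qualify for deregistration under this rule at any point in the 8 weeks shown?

No

Weeks below $18,000: Week 28, Week 31, Week 34.
Longest run of consecutive weeks below the threshold: 1.
1 < 5, so Corvus Trading never became eligible.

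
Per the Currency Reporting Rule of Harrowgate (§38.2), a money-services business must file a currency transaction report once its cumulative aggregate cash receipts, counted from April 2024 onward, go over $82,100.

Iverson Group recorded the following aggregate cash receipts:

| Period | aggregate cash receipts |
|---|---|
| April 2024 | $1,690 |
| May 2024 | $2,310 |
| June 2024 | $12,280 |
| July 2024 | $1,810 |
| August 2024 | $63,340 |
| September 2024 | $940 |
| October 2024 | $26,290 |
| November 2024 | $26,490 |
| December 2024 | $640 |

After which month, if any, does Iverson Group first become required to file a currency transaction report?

September 2024

Through April 2024: $1,690
Through May 2024: $4,000
Through June 2024: $16,280
Through July 2024: $18,090
Through August 2024: $81,430
Through September 2024: $82,370 ← exceeds threshold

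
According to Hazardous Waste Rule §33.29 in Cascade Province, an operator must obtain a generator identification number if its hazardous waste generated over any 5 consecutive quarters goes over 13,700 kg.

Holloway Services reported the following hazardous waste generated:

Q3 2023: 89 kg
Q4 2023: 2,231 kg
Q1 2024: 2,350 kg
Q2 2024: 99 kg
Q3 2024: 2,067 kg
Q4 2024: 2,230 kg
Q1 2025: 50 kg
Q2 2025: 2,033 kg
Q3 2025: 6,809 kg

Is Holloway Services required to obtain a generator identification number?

No

Q3 2023–Q3 2024: 89 kg + 2,231 kg + 2,350 kg + 99 kg + 2,067 kg = 6,836 kg (under)
Q4 2023–Q4 2024: 2,231 kg + 2,350 kg + 99 kg + 2,067 kg + 2,230 kg = 8,977 kg (under)
Q1 2024–Q1 2025: 2,350 kg + 99 kg + 2,067 kg + 2,230 kg + 50 kg = 6,796 kg (under)
Q2 2024–Q2 2025: 99 kg + 2,067 kg + 2,230 kg + 50 kg + 2,033 kg = 6,479 kg (under)
Q3 2024–Q3 2025: 2,067 kg + 2,230 kg + 50 kg + 2,033 kg + 6,809 kg = 13,189 kg (under)
No window exceeds 13,700 kg.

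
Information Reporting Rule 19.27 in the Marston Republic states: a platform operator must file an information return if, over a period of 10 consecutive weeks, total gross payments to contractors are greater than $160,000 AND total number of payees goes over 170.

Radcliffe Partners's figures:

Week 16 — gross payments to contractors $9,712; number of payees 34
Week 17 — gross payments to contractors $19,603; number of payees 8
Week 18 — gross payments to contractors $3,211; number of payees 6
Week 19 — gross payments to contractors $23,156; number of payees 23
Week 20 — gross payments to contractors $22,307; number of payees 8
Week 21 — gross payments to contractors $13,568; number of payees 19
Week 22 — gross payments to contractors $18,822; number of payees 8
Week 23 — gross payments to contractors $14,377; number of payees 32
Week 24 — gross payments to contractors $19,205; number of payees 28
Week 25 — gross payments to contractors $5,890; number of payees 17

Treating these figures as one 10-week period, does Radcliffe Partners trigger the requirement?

Total gross payments to contractors: $9,712 + $19,603 + $3,211 + $23,156 + $22,307 + $13,568 + $18,822 + $14,377 + $19,205 + $5,890 = $149,851 (≤ $160,000).
Total number of payees: 34 + 8 + 6 + 23 + 8 + 19 + 8 + 32 + 28 + 17 = 183 (> 170).
The test is 'and': the rule requires both, and at least one is not exceeded.

No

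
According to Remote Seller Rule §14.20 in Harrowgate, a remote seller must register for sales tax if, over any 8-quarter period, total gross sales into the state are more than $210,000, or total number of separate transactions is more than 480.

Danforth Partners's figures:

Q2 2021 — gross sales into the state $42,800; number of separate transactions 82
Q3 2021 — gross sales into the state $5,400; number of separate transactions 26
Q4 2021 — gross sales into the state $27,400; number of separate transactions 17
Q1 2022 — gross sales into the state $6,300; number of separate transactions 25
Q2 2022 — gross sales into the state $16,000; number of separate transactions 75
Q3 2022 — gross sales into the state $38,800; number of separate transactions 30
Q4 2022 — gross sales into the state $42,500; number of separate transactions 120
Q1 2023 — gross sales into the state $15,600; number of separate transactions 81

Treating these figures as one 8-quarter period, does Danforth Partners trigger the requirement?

Total gross sales into the state: $42,800 + $5,400 + $27,400 + $6,300 + $16,000 + $38,800 + $42,500 + $15,600 = $194,800 (≤ $210,000).
Total number of separate transactions: 82 + 26 + 17 + 25 + 75 + 30 + 120 + 81 = 456 (≤ 480).
The test is 'or': neither threshold is exceeded.

No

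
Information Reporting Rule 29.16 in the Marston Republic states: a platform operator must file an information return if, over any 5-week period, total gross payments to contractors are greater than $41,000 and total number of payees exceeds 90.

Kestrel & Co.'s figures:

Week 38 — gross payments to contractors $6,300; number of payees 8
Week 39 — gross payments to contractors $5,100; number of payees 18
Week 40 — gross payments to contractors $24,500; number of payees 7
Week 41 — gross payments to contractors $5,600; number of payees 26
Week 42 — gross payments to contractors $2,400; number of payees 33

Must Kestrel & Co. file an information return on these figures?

Yes

Total gross payments to contractors: $6,300 + $5,100 + $24,500 + $5,600 + $2,400 = $43,900 (> $41,000).
Total number of payees: 8 + 18 + 7 + 26 + 33 = 92 (> 90).
The test is 'and': both thresholds are exceeded.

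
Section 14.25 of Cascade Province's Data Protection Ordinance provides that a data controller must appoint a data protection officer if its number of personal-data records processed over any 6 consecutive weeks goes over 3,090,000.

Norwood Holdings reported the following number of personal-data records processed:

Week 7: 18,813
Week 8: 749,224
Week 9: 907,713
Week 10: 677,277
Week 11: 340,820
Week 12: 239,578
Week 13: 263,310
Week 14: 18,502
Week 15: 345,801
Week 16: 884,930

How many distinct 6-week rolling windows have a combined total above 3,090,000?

1

Week 7–Week 12: 18,813 + 749,224 + 907,713 + 677,277 + 340,820 + 239,578 = 2,933,425 (under)
Week 8–Week 13: 749,224 + 907,713 + 677,277 + 340,820 + 239,578 + 263,310 = 3,177,922 (over)
Week 9–Week 14: 907,713 + 677,277 + 340,820 + 239,578 + 263,310 + 18,502 = 2,447,200 (under)
Week 10–Week 15: 677,277 + 340,820 + 239,578 + 263,310 + 18,502 + 345,801 = 1,885,288 (under)
Week 11–Week 16: 340,820 + 239,578 + 263,310 + 18,502 + 345,801 + 884,930 = 2,092,941 (under)
1 window exceeds the threshold.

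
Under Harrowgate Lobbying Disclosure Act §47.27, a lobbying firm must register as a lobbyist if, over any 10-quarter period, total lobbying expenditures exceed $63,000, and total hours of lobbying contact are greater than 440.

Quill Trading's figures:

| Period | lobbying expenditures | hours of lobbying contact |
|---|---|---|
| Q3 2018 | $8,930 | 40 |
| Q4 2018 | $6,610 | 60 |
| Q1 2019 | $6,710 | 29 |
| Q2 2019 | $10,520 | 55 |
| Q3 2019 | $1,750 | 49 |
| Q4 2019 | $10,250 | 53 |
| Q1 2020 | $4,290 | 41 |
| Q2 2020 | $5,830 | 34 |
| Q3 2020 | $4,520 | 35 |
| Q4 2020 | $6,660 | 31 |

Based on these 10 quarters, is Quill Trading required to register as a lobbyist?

No

Total lobbying expenditures: $8,930 + $6,610 + $6,710 + $10,520 + $1,750 + $10,250 + $4,290 + $5,830 + $4,520 + $6,660 = $66,070 (> $63,000).
Total hours of lobbying contact: 40 + 60 + 29 + 55 + 49 + 53 + 41 + 34 + 35 + 31 = 427 (≤ 440).
The test is 'and': the rule requires both, and at least one is not exceeded.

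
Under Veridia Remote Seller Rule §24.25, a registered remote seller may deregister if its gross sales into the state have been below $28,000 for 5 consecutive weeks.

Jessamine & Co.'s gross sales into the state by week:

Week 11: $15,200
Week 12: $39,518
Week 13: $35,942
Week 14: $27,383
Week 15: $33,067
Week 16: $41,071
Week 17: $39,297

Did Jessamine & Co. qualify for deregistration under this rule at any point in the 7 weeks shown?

Weeks below $28,000: Week 11, Week 14.
Longest run of consecutive weeks below the threshold: 1.
1 < 5, so Jessamine & Co. never became eligible.

No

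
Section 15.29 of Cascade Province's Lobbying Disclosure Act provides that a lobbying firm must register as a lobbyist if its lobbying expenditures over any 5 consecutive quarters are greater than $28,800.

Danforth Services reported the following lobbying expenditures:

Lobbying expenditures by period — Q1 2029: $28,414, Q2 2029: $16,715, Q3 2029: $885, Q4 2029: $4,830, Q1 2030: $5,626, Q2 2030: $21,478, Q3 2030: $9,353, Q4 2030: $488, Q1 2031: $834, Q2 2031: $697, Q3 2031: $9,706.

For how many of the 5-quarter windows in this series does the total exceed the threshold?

Q1 2029–Q1 2030: $28,414 + $16,715 + $885 + $4,830 + $5,626 = $56,470 (over)
Q2 2029–Q2 2030: $16,715 + $885 + $4,830 + $5,626 + $21,478 = $49,534 (over)
Q3 2029–Q3 2030: $885 + $4,830 + $5,626 + $21,478 + $9,353 = $42,172 (over)
Q4 2029–Q4 2030: $4,830 + $5,626 + $21,478 + $9,353 + $488 = $41,775 (over)
Q1 2030–Q1 2031: $5,626 + $21,478 + $9,353 + $488 + $834 = $37,779 (over)
Q2 2030–Q2 2031: $21,478 + $9,353 + $488 + $834 + $697 = $32,850 (over)
Q3 2030–Q3 2031: $9,353 + $488 + $834 + $697 + $9,706 = $21,078 (under)
6 windows exceed the threshold.

6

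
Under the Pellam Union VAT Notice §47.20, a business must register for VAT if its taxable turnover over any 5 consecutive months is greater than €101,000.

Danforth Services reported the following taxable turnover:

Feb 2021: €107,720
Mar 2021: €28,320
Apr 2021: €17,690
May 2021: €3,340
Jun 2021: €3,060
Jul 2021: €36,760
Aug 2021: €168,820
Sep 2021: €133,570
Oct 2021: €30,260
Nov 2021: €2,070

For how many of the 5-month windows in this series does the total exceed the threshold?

5

Feb 2021–Jun 2021: €107,720 + €28,320 + €17,690 + €3,340 + €3,060 = €160,130 (over)
Mar 2021–Jul 2021: €28,320 + €17,690 + €3,340 + €3,060 + €36,760 = €89,170 (under)
Apr 2021–Aug 2021: €17,690 + €3,340 + €3,060 + €36,760 + €168,820 = €229,670 (over)
May 2021–Sep 2021: €3,340 + €3,060 + €36,760 + €168,820 + €133,570 = €345,550 (over)
Jun 2021–Oct 2021: €3,060 + €36,760 + €168,820 + €133,570 + €30,260 = €372,470 (over)
Jul 2021–Nov 2021: €36,760 + €168,820 + €133,570 + €30,260 + €2,070 = €371,480 (over)
5 windows exceed the threshold.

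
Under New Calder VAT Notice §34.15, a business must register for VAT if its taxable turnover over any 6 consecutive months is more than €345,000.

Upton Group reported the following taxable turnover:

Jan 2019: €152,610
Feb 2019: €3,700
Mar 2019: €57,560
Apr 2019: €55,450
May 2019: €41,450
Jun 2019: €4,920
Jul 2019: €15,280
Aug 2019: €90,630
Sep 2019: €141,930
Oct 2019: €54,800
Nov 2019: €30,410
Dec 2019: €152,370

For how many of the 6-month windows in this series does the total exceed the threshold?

Jan 2019–Jun 2019: €152,610 + €3,700 + €57,560 + €55,450 + €41,450 + €4,920 = €315,690 (under)
Feb 2019–Jul 2019: €3,700 + €57,560 + €55,450 + €41,450 + €4,920 + €15,280 = €178,360 (under)
Mar 2019–Aug 2019: €57,560 + €55,450 + €41,450 + €4,920 + €15,280 + €90,630 = €265,290 (under)
Apr 2019–Sep 2019: €55,450 + €41,450 + €4,920 + €15,280 + €90,630 + €141,930 = €349,660 (over)
May 2019–Oct 2019: €41,450 + €4,920 + €15,280 + €90,630 + €141,930 + €54,800 = €349,010 (over)
Jun 2019–Nov 2019: €4,920 + €15,280 + €90,630 + €141,930 + €54,800 + €30,410 = €337,970 (under)
Jul 2019–Dec 2019: €15,280 + €90,630 + €141,930 + €54,800 + €30,410 + €152,370 = €485,420 (over)
3 windows exceed the threshold.

3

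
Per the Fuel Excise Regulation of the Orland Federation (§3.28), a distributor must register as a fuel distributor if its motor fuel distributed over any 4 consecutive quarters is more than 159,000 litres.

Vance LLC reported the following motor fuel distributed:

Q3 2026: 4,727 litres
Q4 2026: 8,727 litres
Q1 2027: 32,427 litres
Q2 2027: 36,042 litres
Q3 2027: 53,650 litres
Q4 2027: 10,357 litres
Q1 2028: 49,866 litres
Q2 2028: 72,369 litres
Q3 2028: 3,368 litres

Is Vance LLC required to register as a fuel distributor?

Yes

Q3 2026–Q2 2027: 4,727 litres + 8,727 litres + 32,427 litres + 36,042 litres = 81,923 litres (under)
Q4 2026–Q3 2027: 8,727 litres + 32,427 litres + 36,042 litres + 53,650 litres = 130,846 litres (under)
Q1 2027–Q4 2027: 32,427 litres + 36,042 litres + 53,650 litres + 10,357 litres = 132,476 litres (under)
Q2 2027–Q1 2028: 36,042 litres + 53,650 litres + 10,357 litres + 49,866 litres = 149,915 litres (under)
Q3 2027–Q2 2028: 53,650 litres + 10,357 litres + 49,866 litres + 72,369 litres = 186,242 litres (over)
Q4 2027–Q3 2028: 10,357 litres + 49,866 litres + 72,369 litres + 3,368 litres = 135,960 litres (under)
At least one window exceeds 159,000 litres.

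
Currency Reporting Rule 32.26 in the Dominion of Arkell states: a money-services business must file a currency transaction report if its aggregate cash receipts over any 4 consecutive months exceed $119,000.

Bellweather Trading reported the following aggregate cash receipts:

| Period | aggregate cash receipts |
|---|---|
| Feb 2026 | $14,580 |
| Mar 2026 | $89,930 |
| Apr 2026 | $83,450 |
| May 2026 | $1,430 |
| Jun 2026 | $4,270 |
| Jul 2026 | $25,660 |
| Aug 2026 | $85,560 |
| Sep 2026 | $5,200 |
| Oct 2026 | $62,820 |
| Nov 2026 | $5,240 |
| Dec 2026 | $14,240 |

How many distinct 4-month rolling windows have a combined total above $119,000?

Feb 2026–May 2026: $14,580 + $89,930 + $83,450 + $1,430 = $189,390 (over)
Mar 2026–Jun 2026: $89,930 + $83,450 + $1,430 + $4,270 = $179,080 (over)
Apr 2026–Jul 2026: $83,450 + $1,430 + $4,270 + $25,660 = $114,810 (under)
May 2026–Aug 2026: $1,430 + $4,270 + $25,660 + $85,560 = $116,920 (under)
Jun 2026–Sep 2026: $4,270 + $25,660 + $85,560 + $5,200 = $120,690 (over)
Jul 2026–Oct 2026: $25,660 + $85,560 + $5,200 + $62,820 = $179,240 (over)
Aug 2026–Nov 2026: $85,560 + $5,200 + $62,820 + $5,240 = $158,820 (over)
Sep 2026–Dec 2026: $5,200 + $62,820 + $5,240 + $14,240 = $87,500 (under)
5 windows exceed the threshold.

5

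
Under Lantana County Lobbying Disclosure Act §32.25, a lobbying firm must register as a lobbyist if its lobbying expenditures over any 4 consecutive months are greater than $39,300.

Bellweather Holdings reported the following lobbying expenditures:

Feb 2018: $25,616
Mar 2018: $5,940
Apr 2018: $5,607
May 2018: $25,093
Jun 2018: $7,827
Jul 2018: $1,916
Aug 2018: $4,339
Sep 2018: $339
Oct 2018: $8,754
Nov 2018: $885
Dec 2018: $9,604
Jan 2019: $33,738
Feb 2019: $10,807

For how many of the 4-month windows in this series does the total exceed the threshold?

5

Feb 2018–May 2018: $25,616 + $5,940 + $5,607 + $25,093 = $62,256 (over)
Mar 2018–Jun 2018: $5,940 + $5,607 + $25,093 + $7,827 = $44,467 (over)
Apr 2018–Jul 2018: $5,607 + $25,093 + $7,827 + $1,916 = $40,443 (over)
May 2018–Aug 2018: $25,093 + $7,827 + $1,916 + $4,339 = $39,175 (under)
Jun 2018–Sep 2018: $7,827 + $1,916 + $4,339 + $339 = $14,421 (under)
Jul 2018–Oct 2018: $1,916 + $4,339 + $339 + $8,754 = $15,348 (under)
Aug 2018–Nov 2018: $4,339 + $339 + $8,754 + $885 = $14,317 (under)
Sep 2018–Dec 2018: $339 + $8,754 + $885 + $9,604 = $19,582 (under)
Oct 2018–Jan 2019: $8,754 + $885 + $9,604 + $33,738 = $52,981 (over)
Nov 2018–Feb 2019: $885 + $9,604 + $33,738 + $10,807 = $55,034 (over)
5 windows exceed the threshold.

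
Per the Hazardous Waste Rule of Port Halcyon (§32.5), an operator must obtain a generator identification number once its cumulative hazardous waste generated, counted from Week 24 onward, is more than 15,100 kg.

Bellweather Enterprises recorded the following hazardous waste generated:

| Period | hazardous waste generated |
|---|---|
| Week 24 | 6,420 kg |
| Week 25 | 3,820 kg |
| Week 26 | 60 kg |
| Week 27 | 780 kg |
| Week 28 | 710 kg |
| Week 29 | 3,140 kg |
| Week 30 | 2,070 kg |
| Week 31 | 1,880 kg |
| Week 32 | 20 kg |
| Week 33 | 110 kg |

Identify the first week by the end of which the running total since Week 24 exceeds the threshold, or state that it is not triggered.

Through Week 24: 6,420 kg
Through Week 25: 10,240 kg
Through Week 26: 10,300 kg
Through Week 27: 11,080 kg
Through Week 28: 11,790 kg
Through Week 29: 14,930 kg
Through Week 30: 17,000 kg ← exceeds threshold

Week 30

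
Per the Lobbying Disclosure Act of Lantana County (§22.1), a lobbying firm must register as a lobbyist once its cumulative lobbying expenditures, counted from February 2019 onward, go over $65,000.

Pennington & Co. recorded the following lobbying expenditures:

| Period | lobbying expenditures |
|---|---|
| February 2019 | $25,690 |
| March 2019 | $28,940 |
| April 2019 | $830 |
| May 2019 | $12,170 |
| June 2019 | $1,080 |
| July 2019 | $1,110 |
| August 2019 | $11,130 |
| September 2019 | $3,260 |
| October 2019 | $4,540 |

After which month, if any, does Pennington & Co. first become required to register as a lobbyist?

May 2019

Through February 2019: $25,690
Through March 2019: $54,630
Through April 2019: $55,460
Through May 2019: $67,630 ← exceeds threshold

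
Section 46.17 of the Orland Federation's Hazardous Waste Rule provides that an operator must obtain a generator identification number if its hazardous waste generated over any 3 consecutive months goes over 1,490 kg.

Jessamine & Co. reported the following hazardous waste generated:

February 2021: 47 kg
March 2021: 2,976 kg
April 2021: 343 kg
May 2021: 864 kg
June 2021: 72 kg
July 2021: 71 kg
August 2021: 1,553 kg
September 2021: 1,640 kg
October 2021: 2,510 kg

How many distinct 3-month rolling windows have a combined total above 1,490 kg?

February 2021–April 2021: 47 kg + 2,976 kg + 343 kg = 3,366 kg (over)
March 2021–May 2021: 2,976 kg + 343 kg + 864 kg = 4,183 kg (over)
April 2021–June 2021: 343 kg + 864 kg + 72 kg = 1,279 kg (under)
May 2021–July 2021: 864 kg + 72 kg + 71 kg = 1,007 kg (under)
June 2021–August 2021: 72 kg + 71 kg + 1,553 kg = 1,696 kg (over)
July 2021–September 2021: 71 kg + 1,553 kg + 1,640 kg = 3,264 kg (over)
August 2021–October 2021: 1,553 kg + 1,640 kg + 2,510 kg = 5,703 kg (over)
5 windows exceed the threshold.

5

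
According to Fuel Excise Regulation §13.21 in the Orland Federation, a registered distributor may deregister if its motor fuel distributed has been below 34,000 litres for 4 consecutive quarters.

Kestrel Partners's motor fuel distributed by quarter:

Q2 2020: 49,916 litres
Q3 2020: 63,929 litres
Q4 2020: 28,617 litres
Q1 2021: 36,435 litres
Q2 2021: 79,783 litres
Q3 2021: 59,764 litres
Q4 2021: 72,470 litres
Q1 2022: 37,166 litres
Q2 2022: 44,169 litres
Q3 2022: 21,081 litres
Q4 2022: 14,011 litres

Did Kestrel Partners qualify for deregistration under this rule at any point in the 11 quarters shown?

No

Quarters below 34,000 litres: Q4 2020, Q3 2022, Q4 2022.
Longest run of consecutive quarters below the threshold: 2.
2 < 4, so Kestrel Partners never became eligible.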